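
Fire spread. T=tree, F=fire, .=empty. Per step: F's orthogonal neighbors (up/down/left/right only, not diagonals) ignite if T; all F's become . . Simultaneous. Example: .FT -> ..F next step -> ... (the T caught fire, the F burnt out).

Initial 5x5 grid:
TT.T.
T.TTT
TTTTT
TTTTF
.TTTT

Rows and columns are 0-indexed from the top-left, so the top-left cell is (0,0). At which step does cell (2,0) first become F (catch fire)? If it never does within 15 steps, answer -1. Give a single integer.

Step 1: cell (2,0)='T' (+3 fires, +1 burnt)
Step 2: cell (2,0)='T' (+4 fires, +3 burnt)
Step 3: cell (2,0)='T' (+4 fires, +4 burnt)
Step 4: cell (2,0)='T' (+5 fires, +4 burnt)
Step 5: cell (2,0)='F' (+1 fires, +5 burnt)
  -> target ignites at step 5
Step 6: cell (2,0)='.' (+1 fires, +1 burnt)
Step 7: cell (2,0)='.' (+1 fires, +1 burnt)
Step 8: cell (2,0)='.' (+1 fires, +1 burnt)
Step 9: cell (2,0)='.' (+0 fires, +1 burnt)
  fire out at step 9

5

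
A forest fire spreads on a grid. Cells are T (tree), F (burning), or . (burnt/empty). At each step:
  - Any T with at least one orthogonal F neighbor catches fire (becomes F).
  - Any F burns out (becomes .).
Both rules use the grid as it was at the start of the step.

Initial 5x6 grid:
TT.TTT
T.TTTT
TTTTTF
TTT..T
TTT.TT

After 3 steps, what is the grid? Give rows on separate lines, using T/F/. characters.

Step 1: 3 trees catch fire, 1 burn out
  TT.TTT
  T.TTTF
  TTTTF.
  TTT..F
  TTT.TT
Step 2: 4 trees catch fire, 3 burn out
  TT.TTF
  T.TTF.
  TTTF..
  TTT...
  TTT.TF
Step 3: 4 trees catch fire, 4 burn out
  TT.TF.
  T.TF..
  TTF...
  TTT...
  TTT.F.

TT.TF.
T.TF..
TTF...
TTT...
TTT.F.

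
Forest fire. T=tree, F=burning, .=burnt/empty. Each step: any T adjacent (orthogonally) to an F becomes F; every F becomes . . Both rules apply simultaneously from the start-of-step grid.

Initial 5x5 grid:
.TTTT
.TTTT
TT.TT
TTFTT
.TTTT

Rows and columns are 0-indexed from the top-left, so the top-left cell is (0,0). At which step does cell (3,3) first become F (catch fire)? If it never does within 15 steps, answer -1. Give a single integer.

Step 1: cell (3,3)='F' (+3 fires, +1 burnt)
  -> target ignites at step 1
Step 2: cell (3,3)='.' (+6 fires, +3 burnt)
Step 3: cell (3,3)='.' (+5 fires, +6 burnt)
Step 4: cell (3,3)='.' (+4 fires, +5 burnt)
Step 5: cell (3,3)='.' (+2 fires, +4 burnt)
Step 6: cell (3,3)='.' (+0 fires, +2 burnt)
  fire out at step 6

1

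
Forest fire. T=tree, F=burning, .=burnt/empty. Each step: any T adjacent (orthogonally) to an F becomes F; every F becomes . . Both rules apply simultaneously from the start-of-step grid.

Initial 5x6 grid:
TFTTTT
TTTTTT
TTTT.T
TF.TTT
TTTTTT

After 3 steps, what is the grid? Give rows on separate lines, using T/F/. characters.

Step 1: 6 trees catch fire, 2 burn out
  F.FTTT
  TFTTTT
  TFTT.T
  F..TTT
  TFTTTT
Step 2: 7 trees catch fire, 6 burn out
  ...FTT
  F.FTTT
  F.FT.T
  ...TTT
  F.FTTT
Step 3: 4 trees catch fire, 7 burn out
  ....FT
  ...FTT
  ...F.T
  ...TTT
  ...FTT

....FT
...FTT
...F.T
...TTT
...FTT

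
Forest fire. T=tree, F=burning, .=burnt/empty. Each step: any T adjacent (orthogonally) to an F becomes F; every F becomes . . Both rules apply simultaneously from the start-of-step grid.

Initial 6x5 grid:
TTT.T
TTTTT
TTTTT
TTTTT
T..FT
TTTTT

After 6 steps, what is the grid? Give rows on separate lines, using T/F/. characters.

Step 1: 3 trees catch fire, 1 burn out
  TTT.T
  TTTTT
  TTTTT
  TTTFT
  T...F
  TTTFT
Step 2: 5 trees catch fire, 3 burn out
  TTT.T
  TTTTT
  TTTFT
  TTF.F
  T....
  TTF.F
Step 3: 5 trees catch fire, 5 burn out
  TTT.T
  TTTFT
  TTF.F
  TF...
  T....
  TF...
Step 4: 5 trees catch fire, 5 burn out
  TTT.T
  TTF.F
  TF...
  F....
  T....
  F....
Step 5: 5 trees catch fire, 5 burn out
  TTF.F
  TF...
  F....
  .....
  F....
  .....
Step 6: 2 trees catch fire, 5 burn out
  TF...
  F....
  .....
  .....
  .....
  .....

TF...
F....
.....
.....
.....
.....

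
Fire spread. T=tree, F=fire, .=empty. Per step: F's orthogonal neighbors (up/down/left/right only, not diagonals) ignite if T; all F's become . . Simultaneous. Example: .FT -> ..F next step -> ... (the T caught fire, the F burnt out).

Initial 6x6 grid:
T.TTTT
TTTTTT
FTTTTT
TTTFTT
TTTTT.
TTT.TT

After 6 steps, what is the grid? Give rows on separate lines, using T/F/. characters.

Step 1: 7 trees catch fire, 2 burn out
  T.TTTT
  FTTTTT
  .FTFTT
  FTF.FT
  TTTFT.
  TTT.TT
Step 2: 10 trees catch fire, 7 burn out
  F.TTTT
  .FTFTT
  ..F.FT
  .F...F
  FTF.F.
  TTT.TT
Step 3: 8 trees catch fire, 10 burn out
  ..TFTT
  ..F.FT
  .....F
  ......
  .F....
  FTF.FT
Step 4: 5 trees catch fire, 8 burn out
  ..F.FT
  .....F
  ......
  ......
  ......
  .F...F
Step 5: 1 trees catch fire, 5 burn out
  .....F
  ......
  ......
  ......
  ......
  ......
Step 6: 0 trees catch fire, 1 burn out
  ......
  ......
  ......
  ......
  ......
  ......

......
......
......
......
......
......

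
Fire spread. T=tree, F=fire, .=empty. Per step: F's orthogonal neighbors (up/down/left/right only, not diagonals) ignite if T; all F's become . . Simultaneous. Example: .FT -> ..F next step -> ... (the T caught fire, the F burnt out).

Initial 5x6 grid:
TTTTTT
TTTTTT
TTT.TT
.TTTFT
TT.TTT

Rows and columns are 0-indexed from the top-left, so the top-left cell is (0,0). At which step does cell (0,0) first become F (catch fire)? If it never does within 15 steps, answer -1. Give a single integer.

Step 1: cell (0,0)='T' (+4 fires, +1 burnt)
Step 2: cell (0,0)='T' (+5 fires, +4 burnt)
Step 3: cell (0,0)='T' (+5 fires, +5 burnt)
Step 4: cell (0,0)='T' (+5 fires, +5 burnt)
Step 5: cell (0,0)='T' (+4 fires, +5 burnt)
Step 6: cell (0,0)='T' (+2 fires, +4 burnt)
Step 7: cell (0,0)='F' (+1 fires, +2 burnt)
  -> target ignites at step 7
Step 8: cell (0,0)='.' (+0 fires, +1 burnt)
  fire out at step 8

7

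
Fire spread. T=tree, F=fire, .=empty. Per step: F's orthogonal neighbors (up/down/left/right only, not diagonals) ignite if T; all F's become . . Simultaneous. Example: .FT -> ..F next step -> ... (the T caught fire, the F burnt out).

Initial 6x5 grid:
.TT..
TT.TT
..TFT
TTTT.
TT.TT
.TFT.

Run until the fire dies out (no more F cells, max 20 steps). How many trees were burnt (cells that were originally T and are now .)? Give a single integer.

Answer: 14

Derivation:
Step 1: +6 fires, +2 burnt (F count now 6)
Step 2: +4 fires, +6 burnt (F count now 4)
Step 3: +3 fires, +4 burnt (F count now 3)
Step 4: +1 fires, +3 burnt (F count now 1)
Step 5: +0 fires, +1 burnt (F count now 0)
Fire out after step 5
Initially T: 18, now '.': 26
Total burnt (originally-T cells now '.'): 14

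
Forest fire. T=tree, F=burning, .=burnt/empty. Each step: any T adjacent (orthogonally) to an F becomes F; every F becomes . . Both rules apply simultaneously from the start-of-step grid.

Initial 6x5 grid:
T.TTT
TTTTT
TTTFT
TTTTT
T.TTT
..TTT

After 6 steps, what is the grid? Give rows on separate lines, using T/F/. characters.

Step 1: 4 trees catch fire, 1 burn out
  T.TTT
  TTTFT
  TTF.F
  TTTFT
  T.TTT
  ..TTT
Step 2: 7 trees catch fire, 4 burn out
  T.TFT
  TTF.F
  TF...
  TTF.F
  T.TFT
  ..TTT
Step 3: 8 trees catch fire, 7 burn out
  T.F.F
  TF...
  F....
  TF...
  T.F.F
  ..TFT
Step 4: 4 trees catch fire, 8 burn out
  T....
  F....
  .....
  F....
  T....
  ..F.F
Step 5: 2 trees catch fire, 4 burn out
  F....
  .....
  .....
  .....
  F....
  .....
Step 6: 0 trees catch fire, 2 burn out
  .....
  .....
  .....
  .....
  .....
  .....

.....
.....
.....
.....
.....
.....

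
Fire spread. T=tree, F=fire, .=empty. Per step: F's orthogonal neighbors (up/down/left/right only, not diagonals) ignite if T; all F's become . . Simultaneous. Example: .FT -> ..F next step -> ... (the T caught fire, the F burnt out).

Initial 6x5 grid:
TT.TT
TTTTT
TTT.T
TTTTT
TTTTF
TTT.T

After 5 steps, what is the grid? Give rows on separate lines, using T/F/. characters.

Step 1: 3 trees catch fire, 1 burn out
  TT.TT
  TTTTT
  TTT.T
  TTTTF
  TTTF.
  TTT.F
Step 2: 3 trees catch fire, 3 burn out
  TT.TT
  TTTTT
  TTT.F
  TTTF.
  TTF..
  TTT..
Step 3: 4 trees catch fire, 3 burn out
  TT.TT
  TTTTF
  TTT..
  TTF..
  TF...
  TTF..
Step 4: 6 trees catch fire, 4 burn out
  TT.TF
  TTTF.
  TTF..
  TF...
  F....
  TF...
Step 5: 5 trees catch fire, 6 burn out
  TT.F.
  TTF..
  TF...
  F....
  .....
  F....

TT.F.
TTF..
TF...
F....
.....
F....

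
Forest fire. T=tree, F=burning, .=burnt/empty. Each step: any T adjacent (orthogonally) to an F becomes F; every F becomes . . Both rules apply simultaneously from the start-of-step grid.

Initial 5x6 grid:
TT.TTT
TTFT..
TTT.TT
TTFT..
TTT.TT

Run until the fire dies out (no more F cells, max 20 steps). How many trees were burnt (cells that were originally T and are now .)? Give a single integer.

Step 1: +6 fires, +2 burnt (F count now 6)
Step 2: +6 fires, +6 burnt (F count now 6)
Step 3: +4 fires, +6 burnt (F count now 4)
Step 4: +1 fires, +4 burnt (F count now 1)
Step 5: +0 fires, +1 burnt (F count now 0)
Fire out after step 5
Initially T: 21, now '.': 26
Total burnt (originally-T cells now '.'): 17

Answer: 17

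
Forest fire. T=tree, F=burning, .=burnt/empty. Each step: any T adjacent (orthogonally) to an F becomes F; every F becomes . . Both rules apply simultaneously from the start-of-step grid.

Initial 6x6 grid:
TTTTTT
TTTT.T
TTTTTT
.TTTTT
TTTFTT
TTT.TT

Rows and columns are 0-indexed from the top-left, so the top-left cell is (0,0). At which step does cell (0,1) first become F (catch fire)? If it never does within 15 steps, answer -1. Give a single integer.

Step 1: cell (0,1)='T' (+3 fires, +1 burnt)
Step 2: cell (0,1)='T' (+7 fires, +3 burnt)
Step 3: cell (0,1)='T' (+8 fires, +7 burnt)
Step 4: cell (0,1)='T' (+5 fires, +8 burnt)
Step 5: cell (0,1)='T' (+5 fires, +5 burnt)
Step 6: cell (0,1)='F' (+3 fires, +5 burnt)
  -> target ignites at step 6
Step 7: cell (0,1)='.' (+1 fires, +3 burnt)
Step 8: cell (0,1)='.' (+0 fires, +1 burnt)
  fire out at step 8

6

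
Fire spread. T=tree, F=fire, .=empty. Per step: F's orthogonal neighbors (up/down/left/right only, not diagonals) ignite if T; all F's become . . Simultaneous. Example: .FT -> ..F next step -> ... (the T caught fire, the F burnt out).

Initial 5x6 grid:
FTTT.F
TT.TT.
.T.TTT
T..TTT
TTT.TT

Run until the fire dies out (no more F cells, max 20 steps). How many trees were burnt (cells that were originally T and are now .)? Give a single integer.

Answer: 16

Derivation:
Step 1: +2 fires, +2 burnt (F count now 2)
Step 2: +2 fires, +2 burnt (F count now 2)
Step 3: +2 fires, +2 burnt (F count now 2)
Step 4: +1 fires, +2 burnt (F count now 1)
Step 5: +2 fires, +1 burnt (F count now 2)
Step 6: +2 fires, +2 burnt (F count now 2)
Step 7: +2 fires, +2 burnt (F count now 2)
Step 8: +2 fires, +2 burnt (F count now 2)
Step 9: +1 fires, +2 burnt (F count now 1)
Step 10: +0 fires, +1 burnt (F count now 0)
Fire out after step 10
Initially T: 20, now '.': 26
Total burnt (originally-T cells now '.'): 16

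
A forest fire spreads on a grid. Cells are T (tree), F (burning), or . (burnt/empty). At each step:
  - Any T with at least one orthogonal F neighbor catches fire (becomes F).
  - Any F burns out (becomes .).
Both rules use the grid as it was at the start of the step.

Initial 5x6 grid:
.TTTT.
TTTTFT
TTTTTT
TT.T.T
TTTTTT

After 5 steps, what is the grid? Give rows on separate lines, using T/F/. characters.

Step 1: 4 trees catch fire, 1 burn out
  .TTTF.
  TTTF.F
  TTTTFT
  TT.T.T
  TTTTTT
Step 2: 4 trees catch fire, 4 burn out
  .TTF..
  TTF...
  TTTF.F
  TT.T.T
  TTTTTT
Step 3: 5 trees catch fire, 4 burn out
  .TF...
  TF....
  TTF...
  TT.F.F
  TTTTTT
Step 4: 5 trees catch fire, 5 burn out
  .F....
  F.....
  TF....
  TT....
  TTTFTF
Step 5: 4 trees catch fire, 5 burn out
  ......
  ......
  F.....
  TF....
  TTF.F.

......
......
F.....
TF....
TTF.F.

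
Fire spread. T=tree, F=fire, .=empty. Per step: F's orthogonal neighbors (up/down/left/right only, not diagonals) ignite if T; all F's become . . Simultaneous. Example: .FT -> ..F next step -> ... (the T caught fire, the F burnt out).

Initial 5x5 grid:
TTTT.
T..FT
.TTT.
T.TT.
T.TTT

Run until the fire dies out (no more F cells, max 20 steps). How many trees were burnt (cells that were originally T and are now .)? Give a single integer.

Step 1: +3 fires, +1 burnt (F count now 3)
Step 2: +3 fires, +3 burnt (F count now 3)
Step 3: +4 fires, +3 burnt (F count now 4)
Step 4: +3 fires, +4 burnt (F count now 3)
Step 5: +1 fires, +3 burnt (F count now 1)
Step 6: +0 fires, +1 burnt (F count now 0)
Fire out after step 6
Initially T: 16, now '.': 23
Total burnt (originally-T cells now '.'): 14

Answer: 14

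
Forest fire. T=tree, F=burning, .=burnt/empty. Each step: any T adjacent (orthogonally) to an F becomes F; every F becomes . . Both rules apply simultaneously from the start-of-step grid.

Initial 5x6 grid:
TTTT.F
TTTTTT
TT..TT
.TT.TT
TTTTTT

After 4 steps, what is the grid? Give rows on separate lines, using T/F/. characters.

Step 1: 1 trees catch fire, 1 burn out
  TTTT..
  TTTTTF
  TT..TT
  .TT.TT
  TTTTTT
Step 2: 2 trees catch fire, 1 burn out
  TTTT..
  TTTTF.
  TT..TF
  .TT.TT
  TTTTTT
Step 3: 3 trees catch fire, 2 burn out
  TTTT..
  TTTF..
  TT..F.
  .TT.TF
  TTTTTT
Step 4: 4 trees catch fire, 3 burn out
  TTTF..
  TTF...
  TT....
  .TT.F.
  TTTTTF

TTTF..
TTF...
TT....
.TT.F.
TTTTTF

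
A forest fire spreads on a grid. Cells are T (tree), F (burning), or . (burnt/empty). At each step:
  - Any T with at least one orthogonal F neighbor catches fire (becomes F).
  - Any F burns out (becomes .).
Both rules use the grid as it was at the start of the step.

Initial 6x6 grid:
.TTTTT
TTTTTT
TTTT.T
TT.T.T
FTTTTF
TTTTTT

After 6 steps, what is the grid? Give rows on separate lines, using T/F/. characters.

Step 1: 6 trees catch fire, 2 burn out
  .TTTTT
  TTTTTT
  TTTT.T
  FT.T.F
  .FTTF.
  FTTTTF
Step 2: 7 trees catch fire, 6 burn out
  .TTTTT
  TTTTTT
  FTTT.F
  .F.T..
  ..FF..
  .FTTF.
Step 3: 6 trees catch fire, 7 burn out
  .TTTTT
  FTTTTF
  .FTT..
  ...F..
  ......
  ..FF..
Step 4: 5 trees catch fire, 6 burn out
  .TTTTF
  .FTTF.
  ..FF..
  ......
  ......
  ......
Step 5: 4 trees catch fire, 5 burn out
  .FTTF.
  ..FF..
  ......
  ......
  ......
  ......
Step 6: 2 trees catch fire, 4 burn out
  ..FF..
  ......
  ......
  ......
  ......
  ......

..FF..
......
......
......
......
......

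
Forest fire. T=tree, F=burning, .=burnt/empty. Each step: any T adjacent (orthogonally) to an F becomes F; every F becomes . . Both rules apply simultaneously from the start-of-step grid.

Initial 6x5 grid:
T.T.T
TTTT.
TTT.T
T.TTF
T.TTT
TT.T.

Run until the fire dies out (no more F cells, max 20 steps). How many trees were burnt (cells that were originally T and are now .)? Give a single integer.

Answer: 20

Derivation:
Step 1: +3 fires, +1 burnt (F count now 3)
Step 2: +2 fires, +3 burnt (F count now 2)
Step 3: +3 fires, +2 burnt (F count now 3)
Step 4: +2 fires, +3 burnt (F count now 2)
Step 5: +4 fires, +2 burnt (F count now 4)
Step 6: +2 fires, +4 burnt (F count now 2)
Step 7: +2 fires, +2 burnt (F count now 2)
Step 8: +1 fires, +2 burnt (F count now 1)
Step 9: +1 fires, +1 burnt (F count now 1)
Step 10: +0 fires, +1 burnt (F count now 0)
Fire out after step 10
Initially T: 21, now '.': 29
Total burnt (originally-T cells now '.'): 20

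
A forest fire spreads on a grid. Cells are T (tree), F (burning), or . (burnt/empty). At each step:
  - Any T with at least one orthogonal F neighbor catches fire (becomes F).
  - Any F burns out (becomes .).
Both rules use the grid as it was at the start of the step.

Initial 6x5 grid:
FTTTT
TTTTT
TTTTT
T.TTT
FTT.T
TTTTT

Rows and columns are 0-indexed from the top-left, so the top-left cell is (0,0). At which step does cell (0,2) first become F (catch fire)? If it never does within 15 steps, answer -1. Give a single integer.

Step 1: cell (0,2)='T' (+5 fires, +2 burnt)
Step 2: cell (0,2)='F' (+5 fires, +5 burnt)
  -> target ignites at step 2
Step 3: cell (0,2)='.' (+5 fires, +5 burnt)
Step 4: cell (0,2)='.' (+5 fires, +5 burnt)
Step 5: cell (0,2)='.' (+4 fires, +5 burnt)
Step 6: cell (0,2)='.' (+2 fires, +4 burnt)
Step 7: cell (0,2)='.' (+0 fires, +2 burnt)
  fire out at step 7

2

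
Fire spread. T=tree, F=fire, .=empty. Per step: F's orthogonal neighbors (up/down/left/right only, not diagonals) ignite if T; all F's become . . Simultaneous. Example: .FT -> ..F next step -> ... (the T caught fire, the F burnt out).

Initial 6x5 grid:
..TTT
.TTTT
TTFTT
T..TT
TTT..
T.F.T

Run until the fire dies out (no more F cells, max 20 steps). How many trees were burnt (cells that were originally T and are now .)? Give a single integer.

Step 1: +4 fires, +2 burnt (F count now 4)
Step 2: +7 fires, +4 burnt (F count now 7)
Step 3: +5 fires, +7 burnt (F count now 5)
Step 4: +2 fires, +5 burnt (F count now 2)
Step 5: +0 fires, +2 burnt (F count now 0)
Fire out after step 5
Initially T: 19, now '.': 29
Total burnt (originally-T cells now '.'): 18

Answer: 18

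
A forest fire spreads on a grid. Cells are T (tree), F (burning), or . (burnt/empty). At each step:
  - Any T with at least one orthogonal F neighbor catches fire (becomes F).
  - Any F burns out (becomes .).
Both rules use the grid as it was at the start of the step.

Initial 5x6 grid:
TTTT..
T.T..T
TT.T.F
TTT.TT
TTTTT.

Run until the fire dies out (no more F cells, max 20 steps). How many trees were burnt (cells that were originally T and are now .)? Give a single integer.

Answer: 19

Derivation:
Step 1: +2 fires, +1 burnt (F count now 2)
Step 2: +1 fires, +2 burnt (F count now 1)
Step 3: +1 fires, +1 burnt (F count now 1)
Step 4: +1 fires, +1 burnt (F count now 1)
Step 5: +1 fires, +1 burnt (F count now 1)
Step 6: +2 fires, +1 burnt (F count now 2)
Step 7: +2 fires, +2 burnt (F count now 2)
Step 8: +2 fires, +2 burnt (F count now 2)
Step 9: +1 fires, +2 burnt (F count now 1)
Step 10: +1 fires, +1 burnt (F count now 1)
Step 11: +1 fires, +1 burnt (F count now 1)
Step 12: +1 fires, +1 burnt (F count now 1)
Step 13: +1 fires, +1 burnt (F count now 1)
Step 14: +2 fires, +1 burnt (F count now 2)
Step 15: +0 fires, +2 burnt (F count now 0)
Fire out after step 15
Initially T: 20, now '.': 29
Total burnt (originally-T cells now '.'): 19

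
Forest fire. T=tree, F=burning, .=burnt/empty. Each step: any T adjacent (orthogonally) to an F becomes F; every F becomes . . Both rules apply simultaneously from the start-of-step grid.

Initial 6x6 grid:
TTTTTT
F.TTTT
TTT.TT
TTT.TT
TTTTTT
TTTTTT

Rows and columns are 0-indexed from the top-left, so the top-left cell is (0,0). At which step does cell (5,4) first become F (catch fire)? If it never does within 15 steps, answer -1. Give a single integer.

Step 1: cell (5,4)='T' (+2 fires, +1 burnt)
Step 2: cell (5,4)='T' (+3 fires, +2 burnt)
Step 3: cell (5,4)='T' (+4 fires, +3 burnt)
Step 4: cell (5,4)='T' (+5 fires, +4 burnt)
Step 5: cell (5,4)='T' (+4 fires, +5 burnt)
Step 6: cell (5,4)='T' (+4 fires, +4 burnt)
Step 7: cell (5,4)='T' (+4 fires, +4 burnt)
Step 8: cell (5,4)='F' (+4 fires, +4 burnt)
  -> target ignites at step 8
Step 9: cell (5,4)='.' (+2 fires, +4 burnt)
Step 10: cell (5,4)='.' (+0 fires, +2 burnt)
  fire out at step 10

8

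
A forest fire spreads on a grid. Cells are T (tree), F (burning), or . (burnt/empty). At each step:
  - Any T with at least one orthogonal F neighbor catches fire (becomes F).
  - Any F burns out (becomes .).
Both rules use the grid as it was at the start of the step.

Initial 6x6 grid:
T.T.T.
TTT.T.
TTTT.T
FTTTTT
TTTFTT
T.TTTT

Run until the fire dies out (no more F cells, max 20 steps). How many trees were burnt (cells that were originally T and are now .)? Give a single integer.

Answer: 25

Derivation:
Step 1: +7 fires, +2 burnt (F count now 7)
Step 2: +10 fires, +7 burnt (F count now 10)
Step 3: +5 fires, +10 burnt (F count now 5)
Step 4: +2 fires, +5 burnt (F count now 2)
Step 5: +1 fires, +2 burnt (F count now 1)
Step 6: +0 fires, +1 burnt (F count now 0)
Fire out after step 6
Initially T: 27, now '.': 34
Total burnt (originally-T cells now '.'): 25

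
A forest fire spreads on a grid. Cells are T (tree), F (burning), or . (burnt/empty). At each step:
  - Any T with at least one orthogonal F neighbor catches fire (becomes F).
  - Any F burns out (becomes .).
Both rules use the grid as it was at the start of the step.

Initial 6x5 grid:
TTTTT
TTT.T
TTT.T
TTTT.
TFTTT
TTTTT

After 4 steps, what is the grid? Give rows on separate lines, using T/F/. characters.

Step 1: 4 trees catch fire, 1 burn out
  TTTTT
  TTT.T
  TTT.T
  TFTT.
  F.FTT
  TFTTT
Step 2: 6 trees catch fire, 4 burn out
  TTTTT
  TTT.T
  TFT.T
  F.FT.
  ...FT
  F.FTT
Step 3: 6 trees catch fire, 6 burn out
  TTTTT
  TFT.T
  F.F.T
  ...F.
  ....F
  ...FT
Step 4: 4 trees catch fire, 6 burn out
  TFTTT
  F.F.T
  ....T
  .....
  .....
  ....F

TFTTT
F.F.T
....T
.....
.....
....F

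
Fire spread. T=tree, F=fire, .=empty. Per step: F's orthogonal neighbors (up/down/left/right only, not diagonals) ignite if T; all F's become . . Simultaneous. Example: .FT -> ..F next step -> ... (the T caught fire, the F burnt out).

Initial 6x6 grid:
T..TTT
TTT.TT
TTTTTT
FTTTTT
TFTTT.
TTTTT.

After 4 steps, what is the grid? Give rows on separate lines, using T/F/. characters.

Step 1: 5 trees catch fire, 2 burn out
  T..TTT
  TTT.TT
  FTTTTT
  .FTTTT
  F.FTT.
  TFTTT.
Step 2: 6 trees catch fire, 5 burn out
  T..TTT
  FTT.TT
  .FTTTT
  ..FTTT
  ...FT.
  F.FTT.
Step 3: 6 trees catch fire, 6 burn out
  F..TTT
  .FT.TT
  ..FTTT
  ...FTT
  ....F.
  ...FT.
Step 4: 4 trees catch fire, 6 burn out
  ...TTT
  ..F.TT
  ...FTT
  ....FT
  ......
  ....F.

...TTT
..F.TT
...FTT
....FT
......
....F.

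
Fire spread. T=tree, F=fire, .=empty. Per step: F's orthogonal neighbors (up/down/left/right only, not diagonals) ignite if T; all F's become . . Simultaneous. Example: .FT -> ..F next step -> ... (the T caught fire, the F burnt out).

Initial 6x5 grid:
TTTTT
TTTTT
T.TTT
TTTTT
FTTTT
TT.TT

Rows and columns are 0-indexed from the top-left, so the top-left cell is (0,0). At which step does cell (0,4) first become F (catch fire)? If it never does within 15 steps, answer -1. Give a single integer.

Step 1: cell (0,4)='T' (+3 fires, +1 burnt)
Step 2: cell (0,4)='T' (+4 fires, +3 burnt)
Step 3: cell (0,4)='T' (+3 fires, +4 burnt)
Step 4: cell (0,4)='T' (+6 fires, +3 burnt)
Step 5: cell (0,4)='T' (+5 fires, +6 burnt)
Step 6: cell (0,4)='T' (+3 fires, +5 burnt)
Step 7: cell (0,4)='T' (+2 fires, +3 burnt)
Step 8: cell (0,4)='F' (+1 fires, +2 burnt)
  -> target ignites at step 8
Step 9: cell (0,4)='.' (+0 fires, +1 burnt)
  fire out at step 9

8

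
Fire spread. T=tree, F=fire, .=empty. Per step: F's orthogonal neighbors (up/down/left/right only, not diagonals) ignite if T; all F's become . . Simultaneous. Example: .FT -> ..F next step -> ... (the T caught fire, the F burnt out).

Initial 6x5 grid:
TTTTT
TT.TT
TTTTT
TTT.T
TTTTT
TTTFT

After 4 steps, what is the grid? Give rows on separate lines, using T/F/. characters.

Step 1: 3 trees catch fire, 1 burn out
  TTTTT
  TT.TT
  TTTTT
  TTT.T
  TTTFT
  TTF.F
Step 2: 3 trees catch fire, 3 burn out
  TTTTT
  TT.TT
  TTTTT
  TTT.T
  TTF.F
  TF...
Step 3: 4 trees catch fire, 3 burn out
  TTTTT
  TT.TT
  TTTTT
  TTF.F
  TF...
  F....
Step 4: 4 trees catch fire, 4 burn out
  TTTTT
  TT.TT
  TTFTF
  TF...
  F....
  .....

TTTTT
TT.TT
TTFTF
TF...
F....
.....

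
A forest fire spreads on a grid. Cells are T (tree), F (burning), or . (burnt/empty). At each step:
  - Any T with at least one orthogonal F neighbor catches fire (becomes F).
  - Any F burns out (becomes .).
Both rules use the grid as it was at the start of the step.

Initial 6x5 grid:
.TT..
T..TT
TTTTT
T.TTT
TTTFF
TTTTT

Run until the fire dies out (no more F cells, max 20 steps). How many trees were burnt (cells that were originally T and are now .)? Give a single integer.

Answer: 20

Derivation:
Step 1: +5 fires, +2 burnt (F count now 5)
Step 2: +5 fires, +5 burnt (F count now 5)
Step 3: +5 fires, +5 burnt (F count now 5)
Step 4: +3 fires, +5 burnt (F count now 3)
Step 5: +1 fires, +3 burnt (F count now 1)
Step 6: +1 fires, +1 burnt (F count now 1)
Step 7: +0 fires, +1 burnt (F count now 0)
Fire out after step 7
Initially T: 22, now '.': 28
Total burnt (originally-T cells now '.'): 20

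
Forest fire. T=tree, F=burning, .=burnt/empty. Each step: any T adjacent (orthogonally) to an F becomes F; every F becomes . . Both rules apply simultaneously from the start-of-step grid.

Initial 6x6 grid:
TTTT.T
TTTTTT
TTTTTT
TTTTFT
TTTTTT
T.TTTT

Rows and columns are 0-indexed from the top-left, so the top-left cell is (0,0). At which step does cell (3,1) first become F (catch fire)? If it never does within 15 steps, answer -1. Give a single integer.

Step 1: cell (3,1)='T' (+4 fires, +1 burnt)
Step 2: cell (3,1)='T' (+7 fires, +4 burnt)
Step 3: cell (3,1)='F' (+7 fires, +7 burnt)
  -> target ignites at step 3
Step 4: cell (3,1)='.' (+7 fires, +7 burnt)
Step 5: cell (3,1)='.' (+4 fires, +7 burnt)
Step 6: cell (3,1)='.' (+3 fires, +4 burnt)
Step 7: cell (3,1)='.' (+1 fires, +3 burnt)
Step 8: cell (3,1)='.' (+0 fires, +1 burnt)
  fire out at step 8

3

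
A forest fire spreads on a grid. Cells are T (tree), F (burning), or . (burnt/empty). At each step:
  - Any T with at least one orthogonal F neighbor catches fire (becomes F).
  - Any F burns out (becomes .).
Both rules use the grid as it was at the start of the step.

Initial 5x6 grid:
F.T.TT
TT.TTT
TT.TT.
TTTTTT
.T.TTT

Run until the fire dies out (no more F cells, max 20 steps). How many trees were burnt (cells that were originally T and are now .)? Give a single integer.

Step 1: +1 fires, +1 burnt (F count now 1)
Step 2: +2 fires, +1 burnt (F count now 2)
Step 3: +2 fires, +2 burnt (F count now 2)
Step 4: +1 fires, +2 burnt (F count now 1)
Step 5: +2 fires, +1 burnt (F count now 2)
Step 6: +1 fires, +2 burnt (F count now 1)
Step 7: +3 fires, +1 burnt (F count now 3)
Step 8: +4 fires, +3 burnt (F count now 4)
Step 9: +2 fires, +4 burnt (F count now 2)
Step 10: +2 fires, +2 burnt (F count now 2)
Step 11: +1 fires, +2 burnt (F count now 1)
Step 12: +0 fires, +1 burnt (F count now 0)
Fire out after step 12
Initially T: 22, now '.': 29
Total burnt (originally-T cells now '.'): 21

Answer: 21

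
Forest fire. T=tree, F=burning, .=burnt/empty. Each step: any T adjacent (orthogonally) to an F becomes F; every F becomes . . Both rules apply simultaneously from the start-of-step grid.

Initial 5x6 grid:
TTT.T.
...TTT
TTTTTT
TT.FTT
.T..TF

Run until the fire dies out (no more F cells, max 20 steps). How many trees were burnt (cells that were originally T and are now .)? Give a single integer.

Answer: 16

Derivation:
Step 1: +4 fires, +2 burnt (F count now 4)
Step 2: +4 fires, +4 burnt (F count now 4)
Step 3: +3 fires, +4 burnt (F count now 3)
Step 4: +3 fires, +3 burnt (F count now 3)
Step 5: +2 fires, +3 burnt (F count now 2)
Step 6: +0 fires, +2 burnt (F count now 0)
Fire out after step 6
Initially T: 19, now '.': 27
Total burnt (originally-T cells now '.'): 16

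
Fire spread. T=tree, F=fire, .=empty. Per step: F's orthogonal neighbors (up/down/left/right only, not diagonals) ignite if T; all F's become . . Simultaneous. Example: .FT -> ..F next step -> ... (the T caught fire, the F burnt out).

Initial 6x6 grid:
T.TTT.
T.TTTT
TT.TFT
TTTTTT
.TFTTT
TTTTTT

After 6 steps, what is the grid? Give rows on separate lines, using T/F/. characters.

Step 1: 8 trees catch fire, 2 burn out
  T.TTT.
  T.TTFT
  TT.F.F
  TTFTFT
  .F.FTT
  TTFTTT
Step 2: 9 trees catch fire, 8 burn out
  T.TTF.
  T.TF.F
  TT....
  TF.F.F
  ....FT
  TF.FTT
Step 3: 7 trees catch fire, 9 burn out
  T.TF..
  T.F...
  TF....
  F.....
  .....F
  F...FT
Step 4: 3 trees catch fire, 7 burn out
  T.F...
  T.....
  F.....
  ......
  ......
  .....F
Step 5: 1 trees catch fire, 3 burn out
  T.....
  F.....
  ......
  ......
  ......
  ......
Step 6: 1 trees catch fire, 1 burn out
  F.....
  ......
  ......
  ......
  ......
  ......

F.....
......
......
......
......
......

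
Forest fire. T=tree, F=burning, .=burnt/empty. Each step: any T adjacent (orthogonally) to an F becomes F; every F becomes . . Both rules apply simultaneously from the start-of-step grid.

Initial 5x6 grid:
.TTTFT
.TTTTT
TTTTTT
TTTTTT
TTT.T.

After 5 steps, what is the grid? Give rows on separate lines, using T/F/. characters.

Step 1: 3 trees catch fire, 1 burn out
  .TTF.F
  .TTTFT
  TTTTTT
  TTTTTT
  TTT.T.
Step 2: 4 trees catch fire, 3 burn out
  .TF...
  .TTF.F
  TTTTFT
  TTTTTT
  TTT.T.
Step 3: 5 trees catch fire, 4 burn out
  .F....
  .TF...
  TTTF.F
  TTTTFT
  TTT.T.
Step 4: 5 trees catch fire, 5 burn out
  ......
  .F....
  TTF...
  TTTF.F
  TTT.F.
Step 5: 2 trees catch fire, 5 burn out
  ......
  ......
  TF....
  TTF...
  TTT...

......
......
TF....
TTF...
TTT...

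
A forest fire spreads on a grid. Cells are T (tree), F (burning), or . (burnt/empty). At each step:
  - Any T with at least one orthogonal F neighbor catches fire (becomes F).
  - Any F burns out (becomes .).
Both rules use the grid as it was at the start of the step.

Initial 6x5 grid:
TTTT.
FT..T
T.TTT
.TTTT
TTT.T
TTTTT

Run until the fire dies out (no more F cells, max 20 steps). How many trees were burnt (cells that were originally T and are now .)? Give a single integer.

Answer: 6

Derivation:
Step 1: +3 fires, +1 burnt (F count now 3)
Step 2: +1 fires, +3 burnt (F count now 1)
Step 3: +1 fires, +1 burnt (F count now 1)
Step 4: +1 fires, +1 burnt (F count now 1)
Step 5: +0 fires, +1 burnt (F count now 0)
Fire out after step 5
Initially T: 23, now '.': 13
Total burnt (originally-T cells now '.'): 6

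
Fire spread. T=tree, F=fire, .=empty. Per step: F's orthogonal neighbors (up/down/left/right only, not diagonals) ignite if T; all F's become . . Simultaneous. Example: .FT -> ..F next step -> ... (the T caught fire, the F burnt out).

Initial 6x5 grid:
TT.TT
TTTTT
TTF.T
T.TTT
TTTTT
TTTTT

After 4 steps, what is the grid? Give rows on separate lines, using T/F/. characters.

Step 1: 3 trees catch fire, 1 burn out
  TT.TT
  TTFTT
  TF..T
  T.FTT
  TTTTT
  TTTTT
Step 2: 5 trees catch fire, 3 burn out
  TT.TT
  TF.FT
  F...T
  T..FT
  TTFTT
  TTTTT
Step 3: 9 trees catch fire, 5 burn out
  TF.FT
  F...F
  ....T
  F...F
  TF.FT
  TTFTT
Step 4: 7 trees catch fire, 9 burn out
  F...F
  .....
  ....F
  .....
  F...F
  TF.FT

F...F
.....
....F
.....
F...F
TF.FT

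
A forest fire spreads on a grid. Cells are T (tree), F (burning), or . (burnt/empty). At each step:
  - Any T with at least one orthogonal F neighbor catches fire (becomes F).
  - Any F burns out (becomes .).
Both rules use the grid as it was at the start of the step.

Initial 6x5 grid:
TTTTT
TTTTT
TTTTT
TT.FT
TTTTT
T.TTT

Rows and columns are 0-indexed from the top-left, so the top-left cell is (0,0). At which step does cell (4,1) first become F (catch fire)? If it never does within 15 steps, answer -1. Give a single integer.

Step 1: cell (4,1)='T' (+3 fires, +1 burnt)
Step 2: cell (4,1)='T' (+6 fires, +3 burnt)
Step 3: cell (4,1)='F' (+7 fires, +6 burnt)
  -> target ignites at step 3
Step 4: cell (4,1)='.' (+6 fires, +7 burnt)
Step 5: cell (4,1)='.' (+4 fires, +6 burnt)
Step 6: cell (4,1)='.' (+1 fires, +4 burnt)
Step 7: cell (4,1)='.' (+0 fires, +1 burnt)
  fire out at step 7

3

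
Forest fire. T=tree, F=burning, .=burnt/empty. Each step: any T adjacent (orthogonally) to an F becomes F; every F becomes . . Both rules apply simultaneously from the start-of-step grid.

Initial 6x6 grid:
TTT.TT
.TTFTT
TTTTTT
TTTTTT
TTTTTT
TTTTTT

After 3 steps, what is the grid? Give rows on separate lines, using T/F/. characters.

Step 1: 3 trees catch fire, 1 burn out
  TTT.TT
  .TF.FT
  TTTFTT
  TTTTTT
  TTTTTT
  TTTTTT
Step 2: 7 trees catch fire, 3 burn out
  TTF.FT
  .F...F
  TTF.FT
  TTTFTT
  TTTTTT
  TTTTTT
Step 3: 7 trees catch fire, 7 burn out
  TF...F
  ......
  TF...F
  TTF.FT
  TTTFTT
  TTTTTT

TF...F
......
TF...F
TTF.FT
TTTFTT
TTTTTT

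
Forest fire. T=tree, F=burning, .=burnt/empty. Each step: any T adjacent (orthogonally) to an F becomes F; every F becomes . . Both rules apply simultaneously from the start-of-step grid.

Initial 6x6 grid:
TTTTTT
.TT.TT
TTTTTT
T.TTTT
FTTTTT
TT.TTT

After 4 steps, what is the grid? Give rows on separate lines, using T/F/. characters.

Step 1: 3 trees catch fire, 1 burn out
  TTTTTT
  .TT.TT
  TTTTTT
  F.TTTT
  .FTTTT
  FT.TTT
Step 2: 3 trees catch fire, 3 burn out
  TTTTTT
  .TT.TT
  FTTTTT
  ..TTTT
  ..FTTT
  .F.TTT
Step 3: 3 trees catch fire, 3 burn out
  TTTTTT
  .TT.TT
  .FTTTT
  ..FTTT
  ...FTT
  ...TTT
Step 4: 5 trees catch fire, 3 burn out
  TTTTTT
  .FT.TT
  ..FTTT
  ...FTT
  ....FT
  ...FTT

TTTTTT
.FT.TT
..FTTT
...FTT
....FT
...FTT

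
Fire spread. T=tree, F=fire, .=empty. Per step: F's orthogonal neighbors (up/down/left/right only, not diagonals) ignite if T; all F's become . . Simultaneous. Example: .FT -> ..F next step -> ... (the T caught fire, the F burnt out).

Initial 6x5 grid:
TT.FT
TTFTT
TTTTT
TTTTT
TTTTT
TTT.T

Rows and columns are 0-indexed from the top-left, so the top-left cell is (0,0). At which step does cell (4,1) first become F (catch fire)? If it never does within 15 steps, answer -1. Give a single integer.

Step 1: cell (4,1)='T' (+4 fires, +2 burnt)
Step 2: cell (4,1)='T' (+6 fires, +4 burnt)
Step 3: cell (4,1)='T' (+6 fires, +6 burnt)
Step 4: cell (4,1)='F' (+5 fires, +6 burnt)
  -> target ignites at step 4
Step 5: cell (4,1)='.' (+3 fires, +5 burnt)
Step 6: cell (4,1)='.' (+2 fires, +3 burnt)
Step 7: cell (4,1)='.' (+0 fires, +2 burnt)
  fire out at step 7

4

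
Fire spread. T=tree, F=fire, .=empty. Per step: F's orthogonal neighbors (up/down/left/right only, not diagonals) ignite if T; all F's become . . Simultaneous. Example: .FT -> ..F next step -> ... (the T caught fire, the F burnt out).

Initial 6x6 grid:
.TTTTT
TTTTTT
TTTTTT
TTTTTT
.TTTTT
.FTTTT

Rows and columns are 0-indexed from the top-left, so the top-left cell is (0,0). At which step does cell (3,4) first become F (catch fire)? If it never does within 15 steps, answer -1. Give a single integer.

Step 1: cell (3,4)='T' (+2 fires, +1 burnt)
Step 2: cell (3,4)='T' (+3 fires, +2 burnt)
Step 3: cell (3,4)='T' (+5 fires, +3 burnt)
Step 4: cell (3,4)='T' (+6 fires, +5 burnt)
Step 5: cell (3,4)='F' (+6 fires, +6 burnt)
  -> target ignites at step 5
Step 6: cell (3,4)='.' (+4 fires, +6 burnt)
Step 7: cell (3,4)='.' (+3 fires, +4 burnt)
Step 8: cell (3,4)='.' (+2 fires, +3 burnt)
Step 9: cell (3,4)='.' (+1 fires, +2 burnt)
Step 10: cell (3,4)='.' (+0 fires, +1 burnt)
  fire out at step 10

5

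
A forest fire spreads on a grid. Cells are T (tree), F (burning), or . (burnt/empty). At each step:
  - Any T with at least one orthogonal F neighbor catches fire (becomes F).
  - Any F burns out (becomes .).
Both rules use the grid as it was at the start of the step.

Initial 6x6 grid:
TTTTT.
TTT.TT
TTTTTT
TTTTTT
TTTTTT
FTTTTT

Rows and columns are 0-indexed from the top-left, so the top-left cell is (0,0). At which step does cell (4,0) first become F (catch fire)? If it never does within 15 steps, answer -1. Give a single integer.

Step 1: cell (4,0)='F' (+2 fires, +1 burnt)
  -> target ignites at step 1
Step 2: cell (4,0)='.' (+3 fires, +2 burnt)
Step 3: cell (4,0)='.' (+4 fires, +3 burnt)
Step 4: cell (4,0)='.' (+5 fires, +4 burnt)
Step 5: cell (4,0)='.' (+6 fires, +5 burnt)
Step 6: cell (4,0)='.' (+5 fires, +6 burnt)
Step 7: cell (4,0)='.' (+3 fires, +5 burnt)
Step 8: cell (4,0)='.' (+3 fires, +3 burnt)
Step 9: cell (4,0)='.' (+2 fires, +3 burnt)
Step 10: cell (4,0)='.' (+0 fires, +2 burnt)
  fire out at step 10

1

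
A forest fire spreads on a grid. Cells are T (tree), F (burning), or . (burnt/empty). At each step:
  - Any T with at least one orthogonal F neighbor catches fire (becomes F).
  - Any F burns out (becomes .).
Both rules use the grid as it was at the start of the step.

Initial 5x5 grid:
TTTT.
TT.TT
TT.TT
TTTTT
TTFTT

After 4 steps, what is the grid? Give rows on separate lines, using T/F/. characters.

Step 1: 3 trees catch fire, 1 burn out
  TTTT.
  TT.TT
  TT.TT
  TTFTT
  TF.FT
Step 2: 4 trees catch fire, 3 burn out
  TTTT.
  TT.TT
  TT.TT
  TF.FT
  F...F
Step 3: 4 trees catch fire, 4 burn out
  TTTT.
  TT.TT
  TF.FT
  F...F
  .....
Step 4: 4 trees catch fire, 4 burn out
  TTTT.
  TF.FT
  F...F
  .....
  .....

TTTT.
TF.FT
F...F
.....
.....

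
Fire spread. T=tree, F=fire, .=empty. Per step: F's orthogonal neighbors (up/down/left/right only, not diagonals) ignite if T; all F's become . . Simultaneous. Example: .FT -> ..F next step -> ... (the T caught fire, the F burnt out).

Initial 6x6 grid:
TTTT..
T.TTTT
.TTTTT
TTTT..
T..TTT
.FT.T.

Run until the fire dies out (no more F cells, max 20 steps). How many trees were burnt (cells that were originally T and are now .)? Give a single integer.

Step 1: +1 fires, +1 burnt (F count now 1)
Step 2: +0 fires, +1 burnt (F count now 0)
Fire out after step 2
Initially T: 24, now '.': 13
Total burnt (originally-T cells now '.'): 1

Answer: 1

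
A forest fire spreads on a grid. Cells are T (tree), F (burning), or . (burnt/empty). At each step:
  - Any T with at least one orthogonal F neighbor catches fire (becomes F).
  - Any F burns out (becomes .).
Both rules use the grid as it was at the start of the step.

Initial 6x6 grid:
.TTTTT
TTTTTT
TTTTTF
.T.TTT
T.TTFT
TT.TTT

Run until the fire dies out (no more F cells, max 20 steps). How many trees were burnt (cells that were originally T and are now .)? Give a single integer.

Step 1: +7 fires, +2 burnt (F count now 7)
Step 2: +7 fires, +7 burnt (F count now 7)
Step 3: +3 fires, +7 burnt (F count now 3)
Step 4: +3 fires, +3 burnt (F count now 3)
Step 5: +4 fires, +3 burnt (F count now 4)
Step 6: +2 fires, +4 burnt (F count now 2)
Step 7: +0 fires, +2 burnt (F count now 0)
Fire out after step 7
Initially T: 29, now '.': 33
Total burnt (originally-T cells now '.'): 26

Answer: 26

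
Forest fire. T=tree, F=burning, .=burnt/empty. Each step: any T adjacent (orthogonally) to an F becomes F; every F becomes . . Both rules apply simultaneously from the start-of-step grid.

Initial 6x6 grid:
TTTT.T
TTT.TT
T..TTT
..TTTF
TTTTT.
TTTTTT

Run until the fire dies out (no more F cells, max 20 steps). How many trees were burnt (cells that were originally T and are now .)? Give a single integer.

Answer: 20

Derivation:
Step 1: +2 fires, +1 burnt (F count now 2)
Step 2: +4 fires, +2 burnt (F count now 4)
Step 3: +6 fires, +4 burnt (F count now 6)
Step 4: +3 fires, +6 burnt (F count now 3)
Step 5: +2 fires, +3 burnt (F count now 2)
Step 6: +2 fires, +2 burnt (F count now 2)
Step 7: +1 fires, +2 burnt (F count now 1)
Step 8: +0 fires, +1 burnt (F count now 0)
Fire out after step 8
Initially T: 28, now '.': 28
Total burnt (originally-T cells now '.'): 20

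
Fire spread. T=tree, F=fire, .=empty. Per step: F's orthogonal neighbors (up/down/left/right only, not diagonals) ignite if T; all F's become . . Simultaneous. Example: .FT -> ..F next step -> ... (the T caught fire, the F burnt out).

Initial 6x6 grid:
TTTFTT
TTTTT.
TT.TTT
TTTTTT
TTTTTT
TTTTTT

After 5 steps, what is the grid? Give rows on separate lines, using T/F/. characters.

Step 1: 3 trees catch fire, 1 burn out
  TTF.FT
  TTTFT.
  TT.TTT
  TTTTTT
  TTTTTT
  TTTTTT
Step 2: 5 trees catch fire, 3 burn out
  TF...F
  TTF.F.
  TT.FTT
  TTTTTT
  TTTTTT
  TTTTTT
Step 3: 4 trees catch fire, 5 burn out
  F.....
  TF....
  TT..FT
  TTTFTT
  TTTTTT
  TTTTTT
Step 4: 6 trees catch fire, 4 burn out
  ......
  F.....
  TF...F
  TTF.FT
  TTTFTT
  TTTTTT
Step 5: 6 trees catch fire, 6 burn out
  ......
  ......
  F.....
  TF...F
  TTF.FT
  TTTFTT

......
......
F.....
TF...F
TTF.FT
TTTFTT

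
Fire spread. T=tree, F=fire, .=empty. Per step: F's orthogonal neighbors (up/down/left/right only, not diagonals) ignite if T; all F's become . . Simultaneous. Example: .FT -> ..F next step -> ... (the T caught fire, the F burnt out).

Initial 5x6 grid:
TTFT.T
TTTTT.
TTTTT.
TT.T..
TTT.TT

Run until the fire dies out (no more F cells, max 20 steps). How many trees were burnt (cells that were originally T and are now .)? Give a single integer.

Step 1: +3 fires, +1 burnt (F count now 3)
Step 2: +4 fires, +3 burnt (F count now 4)
Step 3: +4 fires, +4 burnt (F count now 4)
Step 4: +4 fires, +4 burnt (F count now 4)
Step 5: +2 fires, +4 burnt (F count now 2)
Step 6: +2 fires, +2 burnt (F count now 2)
Step 7: +0 fires, +2 burnt (F count now 0)
Fire out after step 7
Initially T: 22, now '.': 27
Total burnt (originally-T cells now '.'): 19

Answer: 19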